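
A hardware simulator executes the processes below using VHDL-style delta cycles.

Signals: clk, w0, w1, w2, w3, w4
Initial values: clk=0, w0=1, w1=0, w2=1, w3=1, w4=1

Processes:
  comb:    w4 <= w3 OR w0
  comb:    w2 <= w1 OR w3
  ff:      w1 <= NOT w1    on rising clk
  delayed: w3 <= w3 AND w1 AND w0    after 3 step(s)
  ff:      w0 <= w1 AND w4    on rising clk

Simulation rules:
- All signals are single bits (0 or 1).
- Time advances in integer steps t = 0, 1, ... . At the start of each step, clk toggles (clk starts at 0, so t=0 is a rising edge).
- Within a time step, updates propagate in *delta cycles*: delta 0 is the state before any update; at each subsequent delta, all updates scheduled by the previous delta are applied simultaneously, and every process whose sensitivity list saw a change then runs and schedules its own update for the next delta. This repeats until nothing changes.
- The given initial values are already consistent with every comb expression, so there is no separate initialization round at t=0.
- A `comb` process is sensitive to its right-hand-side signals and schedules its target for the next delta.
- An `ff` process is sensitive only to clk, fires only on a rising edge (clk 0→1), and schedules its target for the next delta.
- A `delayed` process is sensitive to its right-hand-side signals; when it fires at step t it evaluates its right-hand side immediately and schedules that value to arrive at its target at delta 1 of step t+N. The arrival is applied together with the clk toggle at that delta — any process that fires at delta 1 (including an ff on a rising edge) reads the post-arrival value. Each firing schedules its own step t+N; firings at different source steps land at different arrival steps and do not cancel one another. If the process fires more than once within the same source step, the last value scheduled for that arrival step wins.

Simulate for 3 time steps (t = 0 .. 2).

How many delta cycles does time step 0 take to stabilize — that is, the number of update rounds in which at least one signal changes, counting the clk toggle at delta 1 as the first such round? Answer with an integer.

2

t=0 Δ0: w0=1 w2=1 w3=1 w1=0 clk=0 w4=1
  Δ1: clk:0→1
  Δ2: w0:1→0, w1:0→1
  (2Δ to stable)
t=1 Δ0: w0=0 w2=1 w3=1 w1=1 clk=1 w4=1
  Δ1: clk:1→0
  (1Δ to stable)
t=2 Δ0: w0=0 w2=1 w3=1 w1=1 clk=0 w4=1
  Δ1: clk:0→1
  Δ2: w0:0→1, w1:1→0
  (2Δ to stable)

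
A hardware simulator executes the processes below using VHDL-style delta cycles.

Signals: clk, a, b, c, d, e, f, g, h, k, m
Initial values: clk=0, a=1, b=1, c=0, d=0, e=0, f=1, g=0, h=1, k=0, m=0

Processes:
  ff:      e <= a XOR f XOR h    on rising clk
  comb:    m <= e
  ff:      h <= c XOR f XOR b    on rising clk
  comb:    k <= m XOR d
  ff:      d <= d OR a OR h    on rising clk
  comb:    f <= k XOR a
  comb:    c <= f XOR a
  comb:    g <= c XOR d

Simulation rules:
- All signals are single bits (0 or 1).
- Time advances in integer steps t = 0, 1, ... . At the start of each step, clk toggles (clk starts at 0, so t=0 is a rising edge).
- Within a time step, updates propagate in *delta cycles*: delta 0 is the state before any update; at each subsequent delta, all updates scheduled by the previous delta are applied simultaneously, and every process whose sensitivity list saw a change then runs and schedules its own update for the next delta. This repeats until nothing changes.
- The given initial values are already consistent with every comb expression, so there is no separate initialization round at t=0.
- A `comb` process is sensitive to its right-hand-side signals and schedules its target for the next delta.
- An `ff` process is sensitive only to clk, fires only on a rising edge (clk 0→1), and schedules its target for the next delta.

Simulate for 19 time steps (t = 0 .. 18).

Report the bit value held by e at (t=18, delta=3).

[bits: g,f,clk,h,e,b,d,k,c,a,m]
t=0: Δ0=01010100010 Δ1=01110100010 Δ2=01101110010 Δ3=11101111011 Δ4=10101110011 Δ5=11101110111 Δ6=01101110011 Δ7=11101110011 | 7Δ
t=1: Δ0=11101110011 Δ1=11001110011 | 1Δ
t=2: Δ0=11001110011 Δ1=11101110011 Δ2=11100110011 Δ3=11100110010 Δ4=11100111010 Δ5=10100111010 Δ6=10100111110 Δ7=00100111110 | 7Δ
t=3: Δ0=00100111110 Δ1=00000111110 | 1Δ
t=4: Δ0=00000111110 Δ1=00100111110 Δ2=00101111110 Δ3=00101111111 Δ4=00101110111 Δ5=01101110111 Δ6=01101110011 Δ7=11101110011 | 7Δ
t=5: Δ0=11101110011 Δ1=11001110011 | 1Δ
t=6: Δ0=11001110011 Δ1=11101110011 Δ2=11100110011 Δ3=11100110010 Δ4=11100111010 Δ5=10100111010 Δ6=10100111110 Δ7=00100111110 | 7Δ
t=7: Δ0=00100111110 Δ1=00000111110 | 1Δ
t=8: Δ0=00000111110 Δ1=00100111110 Δ2=00101111110 Δ3=00101111111 Δ4=00101110111 Δ5=01101110111 Δ6=01101110011 Δ7=11101110011 | 7Δ
t=9: Δ0=11101110011 Δ1=11001110011 | 1Δ
t=10: Δ0=11001110011 Δ1=11101110011 Δ2=11100110011 Δ3=11100110010 Δ4=11100111010 Δ5=10100111010 Δ6=10100111110 Δ7=00100111110 | 7Δ
t=11: Δ0=00100111110 Δ1=00000111110 | 1Δ
t=12: Δ0=00000111110 Δ1=00100111110 Δ2=00101111110 Δ3=00101111111 Δ4=00101110111 Δ5=01101110111 Δ6=01101110011 Δ7=11101110011 | 7Δ
t=13: Δ0=11101110011 Δ1=11001110011 | 1Δ
t=14: Δ0=11001110011 Δ1=11101110011 Δ2=11100110011 Δ3=11100110010 Δ4=11100111010 Δ5=10100111010 Δ6=10100111110 Δ7=00100111110 | 7Δ
t=15: Δ0=00100111110 Δ1=00000111110 | 1Δ
t=16: Δ0=00000111110 Δ1=00100111110 Δ2=00101111110 Δ3=00101111111 Δ4=00101110111 Δ5=01101110111 Δ6=01101110011 Δ7=11101110011 | 7Δ
t=17: Δ0=11101110011 Δ1=11001110011 | 1Δ
t=18: Δ0=11001110011 Δ1=11101110011 Δ2=11100110011 Δ3=11100110010 Δ4=11100111010 Δ5=10100111010 Δ6=10100111110 Δ7=00100111110 | 7Δ

0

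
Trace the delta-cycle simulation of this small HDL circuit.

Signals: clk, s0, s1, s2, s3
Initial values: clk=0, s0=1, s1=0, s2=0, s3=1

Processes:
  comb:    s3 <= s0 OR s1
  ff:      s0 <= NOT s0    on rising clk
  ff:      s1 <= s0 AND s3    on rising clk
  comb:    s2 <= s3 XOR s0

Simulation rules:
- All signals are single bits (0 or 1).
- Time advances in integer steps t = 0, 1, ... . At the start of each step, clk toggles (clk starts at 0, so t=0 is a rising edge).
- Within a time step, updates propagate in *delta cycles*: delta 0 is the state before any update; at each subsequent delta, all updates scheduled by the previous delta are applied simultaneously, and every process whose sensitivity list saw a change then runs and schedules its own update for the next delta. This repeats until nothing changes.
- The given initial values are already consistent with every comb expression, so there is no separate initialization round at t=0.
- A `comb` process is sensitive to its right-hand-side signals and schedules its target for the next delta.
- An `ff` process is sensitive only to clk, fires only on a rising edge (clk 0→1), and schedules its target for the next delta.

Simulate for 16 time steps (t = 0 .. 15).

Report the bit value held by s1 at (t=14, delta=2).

0

t=0 Δ0: s0=1 s1=0 s2=0 s3=1 clk=0
  Δ1: clk:0→1
  Δ2: s0:1→0, s1:0→1
  Δ3: s2:0→1
  (3Δ to stable)
t=1 Δ0: s0=0 s1=1 s2=1 s3=1 clk=1
  Δ1: clk:1→0
  (1Δ to stable)
t=2 Δ0: s0=0 s1=1 s2=1 s3=1 clk=0
  Δ1: clk:0→1
  Δ2: s0:0→1, s1:1→0
  Δ3: s2:1→0
  (3Δ to stable)
t=3 Δ0: s0=1 s1=0 s2=0 s3=1 clk=1
  Δ1: clk:1→0
  (1Δ to stable)
t=4 Δ0: s0=1 s1=0 s2=0 s3=1 clk=0
  Δ1: clk:0→1
  Δ2: s0:1→0, s1:0→1
  Δ3: s2:0→1
  (3Δ to stable)
t=5 Δ0: s0=0 s1=1 s2=1 s3=1 clk=1
  Δ1: clk:1→0
  (1Δ to stable)
t=6 Δ0: s0=0 s1=1 s2=1 s3=1 clk=0
  Δ1: clk:0→1
  Δ2: s0:0→1, s1:1→0
  Δ3: s2:1→0
  (3Δ to stable)
t=7 Δ0: s0=1 s1=0 s2=0 s3=1 clk=1
  Δ1: clk:1→0
  (1Δ to stable)
t=8 Δ0: s0=1 s1=0 s2=0 s3=1 clk=0
  Δ1: clk:0→1
  Δ2: s0:1→0, s1:0→1
  Δ3: s2:0→1
  (3Δ to stable)
t=9 Δ0: s0=0 s1=1 s2=1 s3=1 clk=1
  Δ1: clk:1→0
  (1Δ to stable)
t=10 Δ0: s0=0 s1=1 s2=1 s3=1 clk=0
  Δ1: clk:0→1
  Δ2: s0:0→1, s1:1→0
  Δ3: s2:1→0
  (3Δ to stable)
t=11 Δ0: s0=1 s1=0 s2=0 s3=1 clk=1
  Δ1: clk:1→0
  (1Δ to stable)
t=12 Δ0: s0=1 s1=0 s2=0 s3=1 clk=0
  Δ1: clk:0→1
  Δ2: s0:1→0, s1:0→1
  Δ3: s2:0→1
  (3Δ to stable)
t=13 Δ0: s0=0 s1=1 s2=1 s3=1 clk=1
  Δ1: clk:1→0
  (1Δ to stable)
t=14 Δ0: s0=0 s1=1 s2=1 s3=1 clk=0
  Δ1: clk:0→1
  Δ2: s0:0→1, s1:1→0
  Δ3: s2:1→0
  (3Δ to stable)
t=15 Δ0: s0=1 s1=0 s2=0 s3=1 clk=1
  Δ1: clk:1→0
  (1Δ to stable)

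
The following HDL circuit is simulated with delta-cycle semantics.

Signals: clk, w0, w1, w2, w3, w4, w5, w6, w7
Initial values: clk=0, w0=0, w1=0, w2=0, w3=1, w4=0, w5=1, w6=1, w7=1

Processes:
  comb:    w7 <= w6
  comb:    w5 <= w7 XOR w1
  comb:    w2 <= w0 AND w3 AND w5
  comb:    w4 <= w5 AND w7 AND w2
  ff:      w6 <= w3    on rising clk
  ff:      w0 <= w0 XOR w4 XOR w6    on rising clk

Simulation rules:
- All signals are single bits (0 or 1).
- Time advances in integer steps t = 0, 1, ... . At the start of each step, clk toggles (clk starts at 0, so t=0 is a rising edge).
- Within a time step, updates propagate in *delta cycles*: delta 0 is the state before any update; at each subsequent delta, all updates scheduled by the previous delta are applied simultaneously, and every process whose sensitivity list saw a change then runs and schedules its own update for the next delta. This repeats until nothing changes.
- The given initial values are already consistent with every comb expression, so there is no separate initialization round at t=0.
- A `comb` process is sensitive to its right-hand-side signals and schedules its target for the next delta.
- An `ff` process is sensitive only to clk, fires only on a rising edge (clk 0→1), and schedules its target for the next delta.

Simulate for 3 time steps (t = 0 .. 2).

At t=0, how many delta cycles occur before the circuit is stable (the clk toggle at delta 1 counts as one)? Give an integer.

4

t=0 Δ0: w2=0 w1=0 w7=1 w6=1 w5=1 w4=0 w3=1 clk=0 w0=0
  Δ1: clk:0→1
  Δ2: w0:0→1
  Δ3: w2:0→1
  Δ4: w4:0→1
  (4Δ to stable)
t=1 Δ0: w2=1 w1=0 w7=1 w6=1 w5=1 w4=1 w3=1 clk=1 w0=1
  Δ1: clk:1→0
  (1Δ to stable)
t=2 Δ0: w2=1 w1=0 w7=1 w6=1 w5=1 w4=1 w3=1 clk=0 w0=1
  Δ1: clk:0→1
  (1Δ to stable)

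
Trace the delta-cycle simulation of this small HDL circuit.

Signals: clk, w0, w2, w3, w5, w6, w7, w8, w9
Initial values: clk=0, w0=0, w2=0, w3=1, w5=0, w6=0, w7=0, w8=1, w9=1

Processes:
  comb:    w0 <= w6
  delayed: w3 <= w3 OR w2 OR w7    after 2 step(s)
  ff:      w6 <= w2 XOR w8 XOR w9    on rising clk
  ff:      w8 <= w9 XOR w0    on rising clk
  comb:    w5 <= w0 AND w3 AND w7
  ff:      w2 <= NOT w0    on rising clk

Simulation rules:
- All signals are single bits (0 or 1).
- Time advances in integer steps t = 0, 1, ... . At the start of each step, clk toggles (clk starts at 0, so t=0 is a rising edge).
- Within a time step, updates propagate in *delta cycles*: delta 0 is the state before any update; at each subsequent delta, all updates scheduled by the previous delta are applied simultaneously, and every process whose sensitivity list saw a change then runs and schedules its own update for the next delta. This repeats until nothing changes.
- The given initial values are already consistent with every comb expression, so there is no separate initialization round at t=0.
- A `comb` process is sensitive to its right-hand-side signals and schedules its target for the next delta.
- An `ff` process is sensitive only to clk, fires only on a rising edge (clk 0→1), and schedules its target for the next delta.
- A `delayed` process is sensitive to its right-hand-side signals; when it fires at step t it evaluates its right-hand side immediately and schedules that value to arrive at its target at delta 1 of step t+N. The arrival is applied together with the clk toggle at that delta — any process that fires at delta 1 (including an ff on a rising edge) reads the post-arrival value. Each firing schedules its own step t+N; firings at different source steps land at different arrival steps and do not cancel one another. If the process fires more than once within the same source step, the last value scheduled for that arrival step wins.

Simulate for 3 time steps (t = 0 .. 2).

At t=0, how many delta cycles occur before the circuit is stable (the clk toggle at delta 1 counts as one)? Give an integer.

t=0 Δ0: w5=0 w2=0 clk=0 w3=1 w6=0 w7=0 w9=1 w8=1 w0=0
  Δ1: clk:0→1
  Δ2: w2:0→1
  (2Δ to stable)
t=1 Δ0: w5=0 w2=1 clk=1 w3=1 w6=0 w7=0 w9=1 w8=1 w0=0
  Δ1: clk:1→0
  (1Δ to stable)
t=2 Δ0: w5=0 w2=1 clk=0 w3=1 w6=0 w7=0 w9=1 w8=1 w0=0
  Δ1: clk:0→1
  Δ2: w6:0→1
  Δ3: w0:0→1
  (3Δ to stable)

2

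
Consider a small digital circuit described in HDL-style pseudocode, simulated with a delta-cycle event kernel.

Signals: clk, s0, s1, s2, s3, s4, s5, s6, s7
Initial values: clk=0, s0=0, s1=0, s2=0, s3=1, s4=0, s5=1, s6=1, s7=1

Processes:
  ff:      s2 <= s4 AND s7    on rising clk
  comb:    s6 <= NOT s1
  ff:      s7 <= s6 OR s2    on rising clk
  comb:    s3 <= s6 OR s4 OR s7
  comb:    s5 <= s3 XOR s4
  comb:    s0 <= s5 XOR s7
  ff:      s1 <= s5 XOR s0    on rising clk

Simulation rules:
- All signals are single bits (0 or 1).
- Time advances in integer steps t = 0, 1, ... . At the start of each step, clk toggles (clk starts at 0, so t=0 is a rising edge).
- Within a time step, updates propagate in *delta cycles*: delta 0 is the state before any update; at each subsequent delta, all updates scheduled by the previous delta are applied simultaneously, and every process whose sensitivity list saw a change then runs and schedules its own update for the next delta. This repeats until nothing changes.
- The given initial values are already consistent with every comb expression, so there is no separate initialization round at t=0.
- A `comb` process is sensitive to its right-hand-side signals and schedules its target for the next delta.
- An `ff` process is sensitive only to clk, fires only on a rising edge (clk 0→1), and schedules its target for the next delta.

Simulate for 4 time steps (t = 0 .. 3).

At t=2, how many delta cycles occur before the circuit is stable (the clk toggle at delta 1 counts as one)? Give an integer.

[bits: s2,clk,s6,s7,s3,s4,s1,s5,s0]
t=0: Δ0=001110010 Δ1=011110010 Δ2=011110110 Δ3=010110110 | 3Δ
t=1: Δ0=010110110 Δ1=000110110 | 1Δ
t=2: Δ0=000110110 Δ1=010110110 Δ2=010010110 Δ3=010000111 Δ4=010000101 Δ5=010000100 | 5Δ
t=3: Δ0=010000100 Δ1=000000100 | 1Δ

5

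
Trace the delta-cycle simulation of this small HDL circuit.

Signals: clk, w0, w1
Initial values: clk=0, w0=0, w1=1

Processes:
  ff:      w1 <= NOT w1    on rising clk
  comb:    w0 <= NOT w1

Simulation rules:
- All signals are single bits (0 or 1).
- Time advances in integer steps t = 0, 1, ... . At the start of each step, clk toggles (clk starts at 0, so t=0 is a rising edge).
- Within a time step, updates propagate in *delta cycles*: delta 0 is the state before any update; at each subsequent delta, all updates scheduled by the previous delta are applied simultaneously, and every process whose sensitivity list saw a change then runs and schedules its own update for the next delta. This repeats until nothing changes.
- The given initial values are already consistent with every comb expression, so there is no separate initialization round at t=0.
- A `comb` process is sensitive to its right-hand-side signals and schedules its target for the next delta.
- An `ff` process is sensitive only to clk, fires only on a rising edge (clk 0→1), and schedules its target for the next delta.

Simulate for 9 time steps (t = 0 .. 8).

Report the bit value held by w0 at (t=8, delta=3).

[bits: clk,w0,w1]
t=0: Δ0=001 Δ1=101 Δ2=100 Δ3=110 | 3Δ
t=1: Δ0=110 Δ1=010 | 1Δ
t=2: Δ0=010 Δ1=110 Δ2=111 Δ3=101 | 3Δ
t=3: Δ0=101 Δ1=001 | 1Δ
t=4: Δ0=001 Δ1=101 Δ2=100 Δ3=110 | 3Δ
t=5: Δ0=110 Δ1=010 | 1Δ
t=6: Δ0=010 Δ1=110 Δ2=111 Δ3=101 | 3Δ
t=7: Δ0=101 Δ1=001 | 1Δ
t=8: Δ0=001 Δ1=101 Δ2=100 Δ3=110 | 3Δ

1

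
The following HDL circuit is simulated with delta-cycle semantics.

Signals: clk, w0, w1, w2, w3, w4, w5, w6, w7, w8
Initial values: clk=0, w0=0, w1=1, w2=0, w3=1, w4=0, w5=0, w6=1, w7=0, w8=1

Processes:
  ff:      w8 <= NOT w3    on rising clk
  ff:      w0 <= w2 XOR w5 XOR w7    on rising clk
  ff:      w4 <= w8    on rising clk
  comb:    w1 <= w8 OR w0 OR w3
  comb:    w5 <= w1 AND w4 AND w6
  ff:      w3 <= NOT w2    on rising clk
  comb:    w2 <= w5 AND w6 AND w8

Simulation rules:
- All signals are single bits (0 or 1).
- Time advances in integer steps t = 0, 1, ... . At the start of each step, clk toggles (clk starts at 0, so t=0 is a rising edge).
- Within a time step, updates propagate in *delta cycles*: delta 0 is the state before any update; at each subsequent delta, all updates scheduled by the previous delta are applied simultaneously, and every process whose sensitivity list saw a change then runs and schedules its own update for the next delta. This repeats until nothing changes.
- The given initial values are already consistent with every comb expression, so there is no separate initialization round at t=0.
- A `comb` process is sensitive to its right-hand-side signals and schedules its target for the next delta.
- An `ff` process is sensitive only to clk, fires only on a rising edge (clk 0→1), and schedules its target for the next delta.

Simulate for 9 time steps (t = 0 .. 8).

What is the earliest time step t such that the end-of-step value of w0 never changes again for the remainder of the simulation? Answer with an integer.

[bits: w5,w1,w3,w8,w6,w2,w7,clk,w4,w0]
t=0: Δ0=0111100000 Δ1=0111100100 Δ2=0110100110 Δ3=1110100110 | 3Δ
t=1: Δ0=1110100110 Δ1=1110100010 | 1Δ
t=2: Δ0=1110100010 Δ1=1110100110 Δ2=1110100101 Δ3=0110100101 | 3Δ
t=3: Δ0=0110100101 Δ1=0110100001 | 1Δ
t=4: Δ0=0110100001 Δ1=0110100101 Δ2=0110100100 | 2Δ
t=5: Δ0=0110100100 Δ1=0110100000 | 1Δ
t=6: Δ0=0110100000 Δ1=0110100100 | 1Δ
t=7: Δ0=0110100100 Δ1=0110100000 | 1Δ
t=8: Δ0=0110100000 Δ1=0110100100 | 1Δ

4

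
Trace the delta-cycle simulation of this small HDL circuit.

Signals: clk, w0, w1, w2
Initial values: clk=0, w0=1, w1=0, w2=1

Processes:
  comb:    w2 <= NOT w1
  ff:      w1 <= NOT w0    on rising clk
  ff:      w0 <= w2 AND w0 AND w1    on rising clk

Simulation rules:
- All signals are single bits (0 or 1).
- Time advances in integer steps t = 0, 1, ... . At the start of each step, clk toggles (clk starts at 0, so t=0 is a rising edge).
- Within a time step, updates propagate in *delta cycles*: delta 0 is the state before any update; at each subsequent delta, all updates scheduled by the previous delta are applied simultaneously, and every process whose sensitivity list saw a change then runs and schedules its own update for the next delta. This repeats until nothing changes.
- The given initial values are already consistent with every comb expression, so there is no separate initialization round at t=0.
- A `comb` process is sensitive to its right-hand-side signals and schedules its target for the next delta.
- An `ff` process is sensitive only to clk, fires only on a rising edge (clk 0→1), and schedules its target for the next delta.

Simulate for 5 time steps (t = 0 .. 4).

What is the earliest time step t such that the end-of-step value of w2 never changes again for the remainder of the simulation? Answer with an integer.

2

[bits: clk,w0,w2,w1]
t=0: Δ0=0110 Δ1=1110 Δ2=1010 | 2Δ
t=1: Δ0=1010 Δ1=0010 | 1Δ
t=2: Δ0=0010 Δ1=1010 Δ2=1011 Δ3=1001 | 3Δ
t=3: Δ0=1001 Δ1=0001 | 1Δ
t=4: Δ0=0001 Δ1=1001 | 1Δ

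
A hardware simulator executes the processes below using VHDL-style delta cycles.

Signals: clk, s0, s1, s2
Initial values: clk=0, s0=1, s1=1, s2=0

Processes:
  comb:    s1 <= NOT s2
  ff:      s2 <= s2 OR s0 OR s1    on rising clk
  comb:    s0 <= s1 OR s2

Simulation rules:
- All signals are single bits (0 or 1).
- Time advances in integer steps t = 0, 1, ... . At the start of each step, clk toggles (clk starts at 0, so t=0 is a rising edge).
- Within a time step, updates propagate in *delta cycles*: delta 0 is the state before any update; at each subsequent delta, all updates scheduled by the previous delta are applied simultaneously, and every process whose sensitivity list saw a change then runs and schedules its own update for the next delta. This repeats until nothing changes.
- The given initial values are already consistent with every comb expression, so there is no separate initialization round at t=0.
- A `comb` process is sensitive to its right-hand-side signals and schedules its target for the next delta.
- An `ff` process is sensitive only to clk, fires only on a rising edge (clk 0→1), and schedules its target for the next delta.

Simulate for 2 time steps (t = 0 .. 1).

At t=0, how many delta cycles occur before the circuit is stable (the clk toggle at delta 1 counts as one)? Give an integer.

t0.Δ0 clk=0 s1=1 s0=1 s2=0
t0.Δ1 clk=1 s1=1 s0=1 s2=0
t0.Δ2 clk=1 s1=1 s0=1 s2=1
t0.Δ3 clk=1 s1=0 s0=1 s2=1
t1.Δ0 clk=1 s1=0 s0=1 s2=1
t1.Δ1 clk=0 s1=0 s0=1 s2=1

3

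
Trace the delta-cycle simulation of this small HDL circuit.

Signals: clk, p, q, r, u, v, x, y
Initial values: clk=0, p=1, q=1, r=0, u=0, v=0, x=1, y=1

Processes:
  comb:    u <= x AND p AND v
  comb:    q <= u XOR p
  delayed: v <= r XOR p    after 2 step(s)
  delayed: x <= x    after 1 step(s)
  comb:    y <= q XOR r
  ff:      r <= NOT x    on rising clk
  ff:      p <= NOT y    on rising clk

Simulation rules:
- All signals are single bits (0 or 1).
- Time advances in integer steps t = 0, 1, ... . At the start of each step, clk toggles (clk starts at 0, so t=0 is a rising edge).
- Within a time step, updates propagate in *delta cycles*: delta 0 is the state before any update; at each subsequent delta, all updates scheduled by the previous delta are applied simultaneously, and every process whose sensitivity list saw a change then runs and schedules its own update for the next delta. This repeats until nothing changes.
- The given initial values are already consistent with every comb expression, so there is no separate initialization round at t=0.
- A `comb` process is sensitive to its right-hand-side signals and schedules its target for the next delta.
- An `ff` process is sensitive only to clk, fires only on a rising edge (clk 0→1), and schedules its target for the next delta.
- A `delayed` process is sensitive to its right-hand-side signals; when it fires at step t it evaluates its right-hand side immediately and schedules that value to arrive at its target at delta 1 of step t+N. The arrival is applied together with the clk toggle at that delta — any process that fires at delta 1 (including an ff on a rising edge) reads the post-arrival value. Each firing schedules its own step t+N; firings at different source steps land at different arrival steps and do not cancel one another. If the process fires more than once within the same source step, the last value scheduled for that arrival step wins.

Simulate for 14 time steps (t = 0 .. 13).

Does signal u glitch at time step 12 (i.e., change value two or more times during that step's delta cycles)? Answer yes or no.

yes

t=0 Δ0: v=0 clk=0 p=1 u=0 y=1 r=0 q=1 x=1
  Δ1: clk:0→1
  Δ2: p:1→0
  Δ3: q:1→0
  Δ4: y:1→0
  (4Δ to stable)
t=1 Δ0: v=0 clk=1 p=0 u=0 y=0 r=0 q=0 x=1
  Δ1: clk:1→0
  (1Δ to stable)
t=2 Δ0: v=0 clk=0 p=0 u=0 y=0 r=0 q=0 x=1
  Δ1: clk:0→1
  Δ2: p:0→1
  Δ3: q:0→1
  Δ4: y:0→1
  (4Δ to stable)
t=3 Δ0: v=0 clk=1 p=1 u=0 y=1 r=0 q=1 x=1
  Δ1: clk:1→0
  (1Δ to stable)
t=4 Δ0: v=0 clk=0 p=1 u=0 y=1 r=0 q=1 x=1
  Δ1: v:0→1, clk:0→1
  Δ2: p:1→0, u:0→1
  Δ3: u:1→0
  Δ4: q:1→0
  Δ5: y:1→0
  (5Δ to stable)
t=5 Δ0: v=1 clk=1 p=0 u=0 y=0 r=0 q=0 x=1
  Δ1: clk:1→0
  (1Δ to stable)
t=6 Δ0: v=1 clk=0 p=0 u=0 y=0 r=0 q=0 x=1
  Δ1: v:1→0, clk:0→1
  Δ2: p:0→1
  Δ3: q:0→1
  Δ4: y:0→1
  (4Δ to stable)
t=7 Δ0: v=0 clk=1 p=1 u=0 y=1 r=0 q=1 x=1
  Δ1: clk:1→0
  (1Δ to stable)
t=8 Δ0: v=0 clk=0 p=1 u=0 y=1 r=0 q=1 x=1
  Δ1: v:0→1, clk:0→1
  Δ2: p:1→0, u:0→1
  Δ3: u:1→0
  Δ4: q:1→0
  Δ5: y:1→0
  (5Δ to stable)
t=9 Δ0: v=1 clk=1 p=0 u=0 y=0 r=0 q=0 x=1
  Δ1: clk:1→0
  (1Δ to stable)
t=10 Δ0: v=1 clk=0 p=0 u=0 y=0 r=0 q=0 x=1
  Δ1: v:1→0, clk:0→1
  Δ2: p:0→1
  Δ3: q:0→1
  Δ4: y:0→1
  (4Δ to stable)
t=11 Δ0: v=0 clk=1 p=1 u=0 y=1 r=0 q=1 x=1
  Δ1: clk:1→0
  (1Δ to stable)
t=12 Δ0: v=0 clk=0 p=1 u=0 y=1 r=0 q=1 x=1
  Δ1: v:0→1, clk:0→1
  Δ2: p:1→0, u:0→1
  Δ3: u:1→0
  Δ4: q:1→0
  Δ5: y:1→0
  (5Δ to stable)
t=13 Δ0: v=1 clk=1 p=0 u=0 y=0 r=0 q=0 x=1
  Δ1: clk:1→0
  (1Δ to stable)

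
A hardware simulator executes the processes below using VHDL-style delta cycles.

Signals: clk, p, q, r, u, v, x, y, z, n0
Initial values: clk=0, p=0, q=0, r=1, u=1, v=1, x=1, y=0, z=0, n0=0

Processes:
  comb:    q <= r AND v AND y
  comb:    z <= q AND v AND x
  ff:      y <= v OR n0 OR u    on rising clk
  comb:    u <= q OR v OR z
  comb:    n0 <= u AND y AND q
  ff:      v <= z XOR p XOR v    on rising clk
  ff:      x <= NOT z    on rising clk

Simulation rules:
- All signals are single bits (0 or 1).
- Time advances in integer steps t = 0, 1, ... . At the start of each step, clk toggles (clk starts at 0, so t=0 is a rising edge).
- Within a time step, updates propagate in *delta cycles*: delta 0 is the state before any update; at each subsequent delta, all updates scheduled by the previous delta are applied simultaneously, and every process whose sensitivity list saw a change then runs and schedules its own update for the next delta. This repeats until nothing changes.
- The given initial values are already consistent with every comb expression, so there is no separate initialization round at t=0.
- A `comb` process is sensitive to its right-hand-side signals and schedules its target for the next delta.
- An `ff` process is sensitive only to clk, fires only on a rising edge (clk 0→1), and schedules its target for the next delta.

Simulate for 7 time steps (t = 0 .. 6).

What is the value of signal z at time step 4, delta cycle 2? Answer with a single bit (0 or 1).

t=0 Δ0: n0=0 p=0 x=1 u=1 clk=0 v=1 q=0 z=0 r=1 y=0
  Δ1: clk:0→1
  Δ2: y:0→1
  Δ3: q:0→1
  Δ4: n0:0→1, z:0→1
  (4Δ to stable)
t=1 Δ0: n0=1 p=0 x=1 u=1 clk=1 v=1 q=1 z=1 r=1 y=1
  Δ1: clk:1→0
  (1Δ to stable)
t=2 Δ0: n0=1 p=0 x=1 u=1 clk=0 v=1 q=1 z=1 r=1 y=1
  Δ1: clk:0→1
  Δ2: x:1→0, v:1→0
  Δ3: q:1→0, z:1→0
  Δ4: n0:1→0, u:1→0
  (4Δ to stable)
t=3 Δ0: n0=0 p=0 x=0 u=0 clk=1 v=0 q=0 z=0 r=1 y=1
  Δ1: clk:1→0
  (1Δ to stable)
t=4 Δ0: n0=0 p=0 x=0 u=0 clk=0 v=0 q=0 z=0 r=1 y=1
  Δ1: clk:0→1
  Δ2: x:0→1, y:1→0
  (2Δ to stable)
t=5 Δ0: n0=0 p=0 x=1 u=0 clk=1 v=0 q=0 z=0 r=1 y=0
  Δ1: clk:1→0
  (1Δ to stable)
t=6 Δ0: n0=0 p=0 x=1 u=0 clk=0 v=0 q=0 z=0 r=1 y=0
  Δ1: clk:0→1
  (1Δ to stable)

0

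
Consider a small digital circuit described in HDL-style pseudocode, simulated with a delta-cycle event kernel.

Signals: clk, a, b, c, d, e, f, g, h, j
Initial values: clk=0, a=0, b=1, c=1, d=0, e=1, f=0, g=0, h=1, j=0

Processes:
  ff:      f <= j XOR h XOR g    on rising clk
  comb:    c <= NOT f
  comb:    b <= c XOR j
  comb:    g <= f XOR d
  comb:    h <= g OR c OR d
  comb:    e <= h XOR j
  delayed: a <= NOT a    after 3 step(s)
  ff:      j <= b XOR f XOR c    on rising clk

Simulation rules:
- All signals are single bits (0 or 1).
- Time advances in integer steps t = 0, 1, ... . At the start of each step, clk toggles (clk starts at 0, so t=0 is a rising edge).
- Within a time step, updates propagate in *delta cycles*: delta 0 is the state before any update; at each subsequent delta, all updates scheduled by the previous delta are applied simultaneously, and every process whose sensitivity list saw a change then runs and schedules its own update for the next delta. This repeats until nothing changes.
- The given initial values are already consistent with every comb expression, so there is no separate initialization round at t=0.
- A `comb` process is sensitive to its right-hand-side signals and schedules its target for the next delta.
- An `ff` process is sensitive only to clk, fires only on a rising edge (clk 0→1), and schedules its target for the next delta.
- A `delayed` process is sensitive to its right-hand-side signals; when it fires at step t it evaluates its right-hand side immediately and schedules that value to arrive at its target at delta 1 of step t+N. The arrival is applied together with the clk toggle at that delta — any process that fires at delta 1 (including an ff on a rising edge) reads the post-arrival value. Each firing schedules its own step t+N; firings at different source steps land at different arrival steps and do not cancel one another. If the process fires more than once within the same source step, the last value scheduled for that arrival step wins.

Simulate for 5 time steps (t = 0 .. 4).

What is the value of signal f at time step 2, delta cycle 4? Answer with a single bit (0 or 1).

[bits: a,f,j,b,c,e,g,h,d,clk]
t=0: Δ0=0001110100 Δ1=0001110101 Δ2=0101110101 Δ3=0101011101 Δ4=0100011101 | 4Δ
t=1: Δ0=0100011101 Δ1=0100011100 | 1Δ
t=2: Δ0=0100011100 Δ1=0100011101 Δ2=0010011101 Δ3=0011100101 Δ4=0010100101 | 4Δ
t=3: Δ0=0010100101 Δ1=0010100100 | 1Δ
t=4: Δ0=0010100100 Δ1=0010100101 | 1Δ

0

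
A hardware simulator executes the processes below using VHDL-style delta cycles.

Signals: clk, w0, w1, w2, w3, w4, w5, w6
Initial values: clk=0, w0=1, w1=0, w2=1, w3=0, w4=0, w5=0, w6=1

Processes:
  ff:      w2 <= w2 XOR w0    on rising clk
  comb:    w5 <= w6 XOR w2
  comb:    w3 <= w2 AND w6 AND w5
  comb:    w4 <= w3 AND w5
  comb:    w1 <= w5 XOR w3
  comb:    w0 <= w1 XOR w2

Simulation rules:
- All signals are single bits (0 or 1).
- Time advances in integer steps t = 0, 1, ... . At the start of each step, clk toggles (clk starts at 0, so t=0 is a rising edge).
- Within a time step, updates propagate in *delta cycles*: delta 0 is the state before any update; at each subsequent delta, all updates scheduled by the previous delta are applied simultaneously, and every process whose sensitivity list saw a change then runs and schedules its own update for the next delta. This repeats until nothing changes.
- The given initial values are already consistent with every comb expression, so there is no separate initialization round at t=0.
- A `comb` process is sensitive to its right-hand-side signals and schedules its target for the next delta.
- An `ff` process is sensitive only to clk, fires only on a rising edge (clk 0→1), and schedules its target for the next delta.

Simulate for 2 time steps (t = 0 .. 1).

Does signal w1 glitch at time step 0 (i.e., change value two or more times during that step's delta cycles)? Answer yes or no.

no

[bits: w0,clk,w2,w1,w3,w4,w6,w5]
t=0: Δ0=10100010 Δ1=11100010 Δ2=11000010 Δ3=01000011 Δ4=01010011 Δ5=11010011 | 5Δ
t=1: Δ0=11010011 Δ1=10010011 | 1Δ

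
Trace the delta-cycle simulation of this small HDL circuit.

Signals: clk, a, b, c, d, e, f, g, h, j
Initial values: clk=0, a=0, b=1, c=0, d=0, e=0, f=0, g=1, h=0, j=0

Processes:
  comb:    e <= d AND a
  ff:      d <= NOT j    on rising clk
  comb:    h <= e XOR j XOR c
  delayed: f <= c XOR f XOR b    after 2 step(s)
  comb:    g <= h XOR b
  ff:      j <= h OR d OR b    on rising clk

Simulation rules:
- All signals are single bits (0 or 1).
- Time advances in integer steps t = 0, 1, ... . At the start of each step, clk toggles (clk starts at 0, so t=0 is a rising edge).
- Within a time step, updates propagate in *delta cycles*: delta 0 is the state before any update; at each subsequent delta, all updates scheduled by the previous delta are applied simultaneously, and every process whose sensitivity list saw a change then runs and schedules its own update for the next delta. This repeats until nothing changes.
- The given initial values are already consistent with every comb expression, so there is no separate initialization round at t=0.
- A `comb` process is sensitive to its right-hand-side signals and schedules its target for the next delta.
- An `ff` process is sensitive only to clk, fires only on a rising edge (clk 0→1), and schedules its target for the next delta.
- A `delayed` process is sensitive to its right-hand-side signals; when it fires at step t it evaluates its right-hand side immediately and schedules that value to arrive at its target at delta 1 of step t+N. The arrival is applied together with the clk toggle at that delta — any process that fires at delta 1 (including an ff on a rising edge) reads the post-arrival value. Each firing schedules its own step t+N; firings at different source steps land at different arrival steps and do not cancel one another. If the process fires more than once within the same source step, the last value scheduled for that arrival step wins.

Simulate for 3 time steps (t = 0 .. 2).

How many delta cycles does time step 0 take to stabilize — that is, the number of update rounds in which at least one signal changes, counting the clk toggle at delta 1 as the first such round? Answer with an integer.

t=0 Δ0: c=0 e=0 f=0 j=0 h=0 g=1 b=1 a=0 clk=0 d=0
  Δ1: clk:0→1
  Δ2: j:0→1, d:0→1
  Δ3: h:0→1
  Δ4: g:1→0
  (4Δ to stable)
t=1 Δ0: c=0 e=0 f=0 j=1 h=1 g=0 b=1 a=0 clk=1 d=1
  Δ1: clk:1→0
  (1Δ to stable)
t=2 Δ0: c=0 e=0 f=0 j=1 h=1 g=0 b=1 a=0 clk=0 d=1
  Δ1: clk:0→1
  Δ2: d:1→0
  (2Δ to stable)

4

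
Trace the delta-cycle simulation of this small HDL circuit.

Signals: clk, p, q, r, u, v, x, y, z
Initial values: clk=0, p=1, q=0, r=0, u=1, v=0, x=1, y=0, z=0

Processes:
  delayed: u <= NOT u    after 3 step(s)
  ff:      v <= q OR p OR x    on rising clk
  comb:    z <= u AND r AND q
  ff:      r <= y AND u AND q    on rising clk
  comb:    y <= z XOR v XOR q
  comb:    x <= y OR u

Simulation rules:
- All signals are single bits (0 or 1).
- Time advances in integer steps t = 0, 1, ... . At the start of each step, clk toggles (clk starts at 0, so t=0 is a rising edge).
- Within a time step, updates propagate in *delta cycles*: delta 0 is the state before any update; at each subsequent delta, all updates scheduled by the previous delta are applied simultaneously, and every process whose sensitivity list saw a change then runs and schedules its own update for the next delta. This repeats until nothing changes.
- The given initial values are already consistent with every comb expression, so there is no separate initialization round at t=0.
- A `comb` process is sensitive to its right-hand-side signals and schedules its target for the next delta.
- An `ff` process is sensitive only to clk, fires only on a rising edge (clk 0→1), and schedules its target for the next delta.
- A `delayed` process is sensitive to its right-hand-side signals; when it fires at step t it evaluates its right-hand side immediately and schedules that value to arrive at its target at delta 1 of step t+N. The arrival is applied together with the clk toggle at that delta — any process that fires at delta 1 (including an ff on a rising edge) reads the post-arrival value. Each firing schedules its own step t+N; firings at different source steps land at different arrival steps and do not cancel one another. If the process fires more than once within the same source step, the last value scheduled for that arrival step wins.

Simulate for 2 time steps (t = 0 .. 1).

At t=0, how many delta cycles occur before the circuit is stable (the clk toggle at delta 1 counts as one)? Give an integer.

t0.Δ0 z=0 q=0 clk=0 p=1 x=1 u=1 v=0 r=0 y=0
t0.Δ1 z=0 q=0 clk=1 p=1 x=1 u=1 v=0 r=0 y=0
t0.Δ2 z=0 q=0 clk=1 p=1 x=1 u=1 v=1 r=0 y=0
t0.Δ3 z=0 q=0 clk=1 p=1 x=1 u=1 v=1 r=0 y=1
t1.Δ0 z=0 q=0 clk=1 p=1 x=1 u=1 v=1 r=0 y=1
t1.Δ1 z=0 q=0 clk=0 p=1 x=1 u=1 v=1 r=0 y=1

3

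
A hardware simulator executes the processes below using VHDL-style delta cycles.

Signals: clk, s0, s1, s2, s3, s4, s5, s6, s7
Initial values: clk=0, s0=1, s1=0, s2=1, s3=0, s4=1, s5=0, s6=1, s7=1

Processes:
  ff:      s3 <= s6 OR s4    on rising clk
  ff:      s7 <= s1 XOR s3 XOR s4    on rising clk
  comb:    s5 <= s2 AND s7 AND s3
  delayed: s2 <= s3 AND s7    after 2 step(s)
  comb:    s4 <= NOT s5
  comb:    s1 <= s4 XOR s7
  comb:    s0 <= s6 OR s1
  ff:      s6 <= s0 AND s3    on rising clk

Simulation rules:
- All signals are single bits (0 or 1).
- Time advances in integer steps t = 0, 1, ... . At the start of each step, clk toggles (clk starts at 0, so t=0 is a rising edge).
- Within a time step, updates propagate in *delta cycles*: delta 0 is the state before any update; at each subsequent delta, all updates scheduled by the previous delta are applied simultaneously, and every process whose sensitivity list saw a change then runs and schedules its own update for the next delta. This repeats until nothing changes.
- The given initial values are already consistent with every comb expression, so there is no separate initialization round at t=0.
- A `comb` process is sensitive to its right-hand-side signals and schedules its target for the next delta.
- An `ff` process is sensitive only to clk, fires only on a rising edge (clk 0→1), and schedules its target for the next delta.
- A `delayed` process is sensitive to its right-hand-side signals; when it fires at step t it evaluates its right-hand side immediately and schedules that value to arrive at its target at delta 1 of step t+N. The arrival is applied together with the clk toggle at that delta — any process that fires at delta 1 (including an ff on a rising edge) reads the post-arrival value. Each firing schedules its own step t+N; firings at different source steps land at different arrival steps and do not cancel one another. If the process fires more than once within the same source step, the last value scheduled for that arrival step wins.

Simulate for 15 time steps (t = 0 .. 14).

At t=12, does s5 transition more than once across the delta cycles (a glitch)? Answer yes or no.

yes

t0.Δ0 s6=1 s7=1 s5=0 s3=0 s1=0 s0=1 s4=1 clk=0 s2=1
t0.Δ1 s6=1 s7=1 s5=0 s3=0 s1=0 s0=1 s4=1 clk=1 s2=1
t0.Δ2 s6=0 s7=1 s5=0 s3=1 s1=0 s0=1 s4=1 clk=1 s2=1
t0.Δ3 s6=0 s7=1 s5=1 s3=1 s1=0 s0=0 s4=1 clk=1 s2=1
t0.Δ4 s6=0 s7=1 s5=1 s3=1 s1=0 s0=0 s4=0 clk=1 s2=1
t0.Δ5 s6=0 s7=1 s5=1 s3=1 s1=1 s0=0 s4=0 clk=1 s2=1
t0.Δ6 s6=0 s7=1 s5=1 s3=1 s1=1 s0=1 s4=0 clk=1 s2=1
t1.Δ0 s6=0 s7=1 s5=1 s3=1 s1=1 s0=1 s4=0 clk=1 s2=1
t1.Δ1 s6=0 s7=1 s5=1 s3=1 s1=1 s0=1 s4=0 clk=0 s2=1
t2.Δ0 s6=0 s7=1 s5=1 s3=1 s1=1 s0=1 s4=0 clk=0 s2=1
t2.Δ1 s6=0 s7=1 s5=1 s3=1 s1=1 s0=1 s4=0 clk=1 s2=1
t2.Δ2 s6=1 s7=0 s5=1 s3=0 s1=1 s0=1 s4=0 clk=1 s2=1
t2.Δ3 s6=1 s7=0 s5=0 s3=0 s1=0 s0=1 s4=0 clk=1 s2=1
t2.Δ4 s6=1 s7=0 s5=0 s3=0 s1=0 s0=1 s4=1 clk=1 s2=1
t2.Δ5 s6=1 s7=0 s5=0 s3=0 s1=1 s0=1 s4=1 clk=1 s2=1
t3.Δ0 s6=1 s7=0 s5=0 s3=0 s1=1 s0=1 s4=1 clk=1 s2=1
t3.Δ1 s6=1 s7=0 s5=0 s3=0 s1=1 s0=1 s4=1 clk=0 s2=1
t4.Δ0 s6=1 s7=0 s5=0 s3=0 s1=1 s0=1 s4=1 clk=0 s2=1
t4.Δ1 s6=1 s7=0 s5=0 s3=0 s1=1 s0=1 s4=1 clk=1 s2=0
t4.Δ2 s6=0 s7=0 s5=0 s3=1 s1=1 s0=1 s4=1 clk=1 s2=0
t5.Δ0 s6=0 s7=0 s5=0 s3=1 s1=1 s0=1 s4=1 clk=1 s2=0
t5.Δ1 s6=0 s7=0 s5=0 s3=1 s1=1 s0=1 s4=1 clk=0 s2=0
t6.Δ0 s6=0 s7=0 s5=0 s3=1 s1=1 s0=1 s4=1 clk=0 s2=0
t6.Δ1 s6=0 s7=0 s5=0 s3=1 s1=1 s0=1 s4=1 clk=1 s2=0
t6.Δ2 s6=1 s7=1 s5=0 s3=1 s1=1 s0=1 s4=1 clk=1 s2=0
t6.Δ3 s6=1 s7=1 s5=0 s3=1 s1=0 s0=1 s4=1 clk=1 s2=0
t7.Δ0 s6=1 s7=1 s5=0 s3=1 s1=0 s0=1 s4=1 clk=1 s2=0
t7.Δ1 s6=1 s7=1 s5=0 s3=1 s1=0 s0=1 s4=1 clk=0 s2=0
t8.Δ0 s6=1 s7=1 s5=0 s3=1 s1=0 s0=1 s4=1 clk=0 s2=0
t8.Δ1 s6=1 s7=1 s5=0 s3=1 s1=0 s0=1 s4=1 clk=1 s2=1
t8.Δ2 s6=1 s7=0 s5=1 s3=1 s1=0 s0=1 s4=1 clk=1 s2=1
t8.Δ3 s6=1 s7=0 s5=0 s3=1 s1=1 s0=1 s4=0 clk=1 s2=1
t8.Δ4 s6=1 s7=0 s5=0 s3=1 s1=0 s0=1 s4=1 clk=1 s2=1
t8.Δ5 s6=1 s7=0 s5=0 s3=1 s1=1 s0=1 s4=1 clk=1 s2=1
t9.Δ0 s6=1 s7=0 s5=0 s3=1 s1=1 s0=1 s4=1 clk=1 s2=1
t9.Δ1 s6=1 s7=0 s5=0 s3=1 s1=1 s0=1 s4=1 clk=0 s2=1
t10.Δ0 s6=1 s7=0 s5=0 s3=1 s1=1 s0=1 s4=1 clk=0 s2=1
t10.Δ1 s6=1 s7=0 s5=0 s3=1 s1=1 s0=1 s4=1 clk=1 s2=0
t10.Δ2 s6=1 s7=1 s5=0 s3=1 s1=1 s0=1 s4=1 clk=1 s2=0
t10.Δ3 s6=1 s7=1 s5=0 s3=1 s1=0 s0=1 s4=1 clk=1 s2=0
t11.Δ0 s6=1 s7=1 s5=0 s3=1 s1=0 s0=1 s4=1 clk=1 s2=0
t11.Δ1 s6=1 s7=1 s5=0 s3=1 s1=0 s0=1 s4=1 clk=0 s2=0
t12.Δ0 s6=1 s7=1 s5=0 s3=1 s1=0 s0=1 s4=1 clk=0 s2=0
t12.Δ1 s6=1 s7=1 s5=0 s3=1 s1=0 s0=1 s4=1 clk=1 s2=1
t12.Δ2 s6=1 s7=0 s5=1 s3=1 s1=0 s0=1 s4=1 clk=1 s2=1
t12.Δ3 s6=1 s7=0 s5=0 s3=1 s1=1 s0=1 s4=0 clk=1 s2=1
t12.Δ4 s6=1 s7=0 s5=0 s3=1 s1=0 s0=1 s4=1 clk=1 s2=1
t12.Δ5 s6=1 s7=0 s5=0 s3=1 s1=1 s0=1 s4=1 clk=1 s2=1
t13.Δ0 s6=1 s7=0 s5=0 s3=1 s1=1 s0=1 s4=1 clk=1 s2=1
t13.Δ1 s6=1 s7=0 s5=0 s3=1 s1=1 s0=1 s4=1 clk=0 s2=1
t14.Δ0 s6=1 s7=0 s5=0 s3=1 s1=1 s0=1 s4=1 clk=0 s2=1
t14.Δ1 s6=1 s7=0 s5=0 s3=1 s1=1 s0=1 s4=1 clk=1 s2=0
t14.Δ2 s6=1 s7=1 s5=0 s3=1 s1=1 s0=1 s4=1 clk=1 s2=0
t14.Δ3 s6=1 s7=1 s5=0 s3=1 s1=0 s0=1 s4=1 clk=1 s2=0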